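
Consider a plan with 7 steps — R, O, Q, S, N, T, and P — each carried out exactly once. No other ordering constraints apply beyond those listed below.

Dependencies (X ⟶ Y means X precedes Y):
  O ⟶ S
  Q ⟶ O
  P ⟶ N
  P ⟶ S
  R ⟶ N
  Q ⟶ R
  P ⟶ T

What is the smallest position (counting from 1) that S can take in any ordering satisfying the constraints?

Working backwards through the constraints from S, its full set of required predecessors is O, Q, P — 3 of them.
So at minimum 3 steps come before S, putting S no earlier than position 4. That position is achievable by scheduling exactly those predecessors first.

4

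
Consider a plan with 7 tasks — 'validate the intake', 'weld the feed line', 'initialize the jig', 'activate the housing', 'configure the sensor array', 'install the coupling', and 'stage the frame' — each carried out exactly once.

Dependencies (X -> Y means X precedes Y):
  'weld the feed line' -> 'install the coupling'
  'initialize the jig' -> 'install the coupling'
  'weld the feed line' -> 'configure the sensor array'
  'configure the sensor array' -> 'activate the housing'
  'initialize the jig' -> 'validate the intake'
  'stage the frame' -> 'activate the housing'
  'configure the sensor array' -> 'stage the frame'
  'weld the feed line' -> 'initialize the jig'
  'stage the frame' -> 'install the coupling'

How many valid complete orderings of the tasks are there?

26

'weld the feed line' is the only task with nothing required before it, so every ordering starts there.
Counting all ways to extend the partial order to a total order gives 26.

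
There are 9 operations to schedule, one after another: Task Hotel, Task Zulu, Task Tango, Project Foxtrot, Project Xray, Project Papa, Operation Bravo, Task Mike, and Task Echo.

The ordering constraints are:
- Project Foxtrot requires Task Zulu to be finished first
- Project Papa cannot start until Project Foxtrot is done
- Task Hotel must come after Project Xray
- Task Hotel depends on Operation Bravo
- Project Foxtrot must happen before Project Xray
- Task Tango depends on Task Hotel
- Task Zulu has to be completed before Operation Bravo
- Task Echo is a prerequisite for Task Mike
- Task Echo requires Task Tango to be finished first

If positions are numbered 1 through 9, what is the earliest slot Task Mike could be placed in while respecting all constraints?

8

The operations that are forced before Task Mike, directly or transitively, are Task Hotel, Task Zulu, Task Tango, Project Foxtrot, Project Xray, Operation Bravo, Task Echo. That's 7 operations.
So at minimum 7 operations come before Task Mike, putting Task Mike no earlier than position 8. That position is achievable by scheduling exactly those predecessors first.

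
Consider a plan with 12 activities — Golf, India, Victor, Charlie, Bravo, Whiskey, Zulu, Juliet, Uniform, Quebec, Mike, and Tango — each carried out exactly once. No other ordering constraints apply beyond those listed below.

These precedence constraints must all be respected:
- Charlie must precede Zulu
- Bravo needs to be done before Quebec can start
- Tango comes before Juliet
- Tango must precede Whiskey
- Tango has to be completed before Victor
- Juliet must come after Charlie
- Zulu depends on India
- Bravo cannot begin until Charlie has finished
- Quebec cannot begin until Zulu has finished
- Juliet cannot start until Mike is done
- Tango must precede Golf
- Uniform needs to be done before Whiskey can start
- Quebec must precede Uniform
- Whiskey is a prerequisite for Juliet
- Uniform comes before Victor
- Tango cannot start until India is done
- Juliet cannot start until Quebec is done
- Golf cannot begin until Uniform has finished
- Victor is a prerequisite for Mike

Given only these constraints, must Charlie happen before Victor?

Tracing the constraints gives a chain: Charlie → Bravo → Quebec → Uniform → Victor.
That forces Charlie before Victor in every valid schedule.

Yes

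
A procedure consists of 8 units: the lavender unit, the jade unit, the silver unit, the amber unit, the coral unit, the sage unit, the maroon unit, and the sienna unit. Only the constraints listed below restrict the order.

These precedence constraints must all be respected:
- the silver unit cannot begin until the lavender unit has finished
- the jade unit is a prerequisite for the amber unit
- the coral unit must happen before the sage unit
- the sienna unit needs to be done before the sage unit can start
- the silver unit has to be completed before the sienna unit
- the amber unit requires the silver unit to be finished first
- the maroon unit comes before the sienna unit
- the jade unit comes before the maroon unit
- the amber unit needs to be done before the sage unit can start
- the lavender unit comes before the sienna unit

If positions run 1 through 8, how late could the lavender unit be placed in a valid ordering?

4

The units that are forced after the lavender unit, directly or by a chain of constraints, are the silver unit, the amber unit, the sage unit, the sienna unit. That's 4 units.
So at least 4 units follow the lavender unit, putting the lavender unit no later than position 4. That position is achievable by scheduling everything else first.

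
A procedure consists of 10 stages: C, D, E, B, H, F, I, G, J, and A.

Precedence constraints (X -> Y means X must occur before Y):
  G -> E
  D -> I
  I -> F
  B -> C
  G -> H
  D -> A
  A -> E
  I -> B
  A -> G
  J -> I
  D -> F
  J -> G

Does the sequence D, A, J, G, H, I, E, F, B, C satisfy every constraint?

Every stated constraint is respected: D sits at position 1, ahead of F at position 8, and each of the other listed pairs likewise has the predecessor earlier in the sequence.

Yes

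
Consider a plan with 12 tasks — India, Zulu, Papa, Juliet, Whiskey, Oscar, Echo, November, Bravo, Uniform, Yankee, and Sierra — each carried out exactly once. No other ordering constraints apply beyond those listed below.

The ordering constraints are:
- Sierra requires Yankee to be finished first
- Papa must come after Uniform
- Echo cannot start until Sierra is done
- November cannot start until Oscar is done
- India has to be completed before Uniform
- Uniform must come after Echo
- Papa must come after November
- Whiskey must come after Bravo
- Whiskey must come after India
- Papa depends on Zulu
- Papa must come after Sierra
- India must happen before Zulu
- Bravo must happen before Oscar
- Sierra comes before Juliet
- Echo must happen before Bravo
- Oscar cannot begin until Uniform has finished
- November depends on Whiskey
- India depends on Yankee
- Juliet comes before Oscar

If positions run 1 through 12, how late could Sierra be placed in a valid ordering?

Following every chain forward from Sierra, the tasks that must come later are Papa, Juliet, Whiskey, Oscar, Echo, November, Bravo, Uniform — 8 of them.
With 8 mandatory successors out of 12 tasks total, the latest slot for Sierra is 12−8 = 4, and it's reachable by doing all non-successors before Sierra.

4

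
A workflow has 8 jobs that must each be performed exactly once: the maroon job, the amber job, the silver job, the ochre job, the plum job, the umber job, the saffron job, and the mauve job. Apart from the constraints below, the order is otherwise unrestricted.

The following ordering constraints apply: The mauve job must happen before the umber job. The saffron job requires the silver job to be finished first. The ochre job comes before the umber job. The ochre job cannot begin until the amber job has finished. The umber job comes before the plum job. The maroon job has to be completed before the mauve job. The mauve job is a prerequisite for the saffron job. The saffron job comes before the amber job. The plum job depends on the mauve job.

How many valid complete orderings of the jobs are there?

2 jobs have no prerequisites (the maroon job, the silver job), so any of them could come first.
Counting all ways to extend the partial order to a total order gives 3.

3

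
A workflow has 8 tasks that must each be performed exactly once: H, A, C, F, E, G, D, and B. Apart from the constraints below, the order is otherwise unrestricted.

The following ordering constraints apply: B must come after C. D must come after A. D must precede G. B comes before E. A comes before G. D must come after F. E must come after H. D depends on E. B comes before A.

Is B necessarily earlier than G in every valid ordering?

There is a constraint chain B → A → G.
That forces B before G in every valid schedule.

Yes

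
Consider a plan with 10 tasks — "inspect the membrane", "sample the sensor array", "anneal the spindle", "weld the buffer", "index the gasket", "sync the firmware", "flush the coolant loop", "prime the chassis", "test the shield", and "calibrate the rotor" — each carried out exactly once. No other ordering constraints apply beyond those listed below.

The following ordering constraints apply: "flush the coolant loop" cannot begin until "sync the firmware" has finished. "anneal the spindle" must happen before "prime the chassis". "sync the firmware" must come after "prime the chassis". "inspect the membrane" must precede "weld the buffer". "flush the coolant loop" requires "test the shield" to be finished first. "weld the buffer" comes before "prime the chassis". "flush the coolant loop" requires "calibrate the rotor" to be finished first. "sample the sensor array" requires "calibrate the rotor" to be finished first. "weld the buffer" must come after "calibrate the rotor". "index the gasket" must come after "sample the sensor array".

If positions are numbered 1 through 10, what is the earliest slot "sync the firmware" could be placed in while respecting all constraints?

The tasks that are forced before "sync the firmware", directly or transitively, are "inspect the membrane", "anneal the spindle", "weld the buffer", "prime the chassis", "calibrate the rotor". That's 5 tasks.
With 5 mandatory predecessors, the earliest "sync the firmware" can sit is position 5+1 = 6, and placing just those 5 first achieves it.

6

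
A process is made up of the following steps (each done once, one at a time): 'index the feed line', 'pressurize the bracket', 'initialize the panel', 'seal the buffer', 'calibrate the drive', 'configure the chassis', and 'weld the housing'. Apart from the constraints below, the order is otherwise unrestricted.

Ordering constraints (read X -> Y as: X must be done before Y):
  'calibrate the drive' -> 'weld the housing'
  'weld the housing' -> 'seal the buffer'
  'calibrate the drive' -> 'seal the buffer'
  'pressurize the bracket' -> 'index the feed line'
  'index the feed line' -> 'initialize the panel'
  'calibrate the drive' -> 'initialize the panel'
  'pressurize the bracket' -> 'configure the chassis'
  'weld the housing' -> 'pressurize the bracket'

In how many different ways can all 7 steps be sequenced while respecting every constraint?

Only 'calibrate the drive' has no prerequisites, so it must go first.
Counting all ways to extend the partial order to a total order gives 15.

15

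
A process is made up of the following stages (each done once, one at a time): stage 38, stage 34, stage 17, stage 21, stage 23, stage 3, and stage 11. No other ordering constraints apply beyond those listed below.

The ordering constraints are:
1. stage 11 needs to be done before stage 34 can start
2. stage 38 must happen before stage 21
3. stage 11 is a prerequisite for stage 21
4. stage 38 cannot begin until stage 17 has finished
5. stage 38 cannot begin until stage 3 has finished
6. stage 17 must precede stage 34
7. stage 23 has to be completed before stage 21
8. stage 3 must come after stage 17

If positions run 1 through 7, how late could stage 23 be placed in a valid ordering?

The only stage forced after stage 23 (directly or by a chain) is stage 21.
So at least 1 stage follows stage 23, putting stage 23 no later than position 6. That position is achievable by scheduling everything else first.

6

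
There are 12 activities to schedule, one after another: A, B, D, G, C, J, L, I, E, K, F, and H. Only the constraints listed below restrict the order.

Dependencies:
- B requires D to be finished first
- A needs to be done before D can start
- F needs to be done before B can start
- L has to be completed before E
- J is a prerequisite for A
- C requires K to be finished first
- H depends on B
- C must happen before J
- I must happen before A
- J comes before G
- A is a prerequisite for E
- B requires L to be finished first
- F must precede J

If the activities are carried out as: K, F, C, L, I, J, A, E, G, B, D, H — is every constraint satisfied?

No

Here D comes after B.
But one of the constraints requires D before B, so this ordering violates it.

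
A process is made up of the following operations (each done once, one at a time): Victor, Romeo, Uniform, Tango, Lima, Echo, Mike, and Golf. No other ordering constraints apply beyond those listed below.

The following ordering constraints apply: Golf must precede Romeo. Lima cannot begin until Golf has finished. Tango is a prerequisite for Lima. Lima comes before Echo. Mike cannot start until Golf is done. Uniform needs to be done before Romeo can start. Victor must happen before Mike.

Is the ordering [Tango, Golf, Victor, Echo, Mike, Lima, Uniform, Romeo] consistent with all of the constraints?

No

In the proposed order, Echo appears before Lima.
That contradicts the constraint that Lima must precede Echo.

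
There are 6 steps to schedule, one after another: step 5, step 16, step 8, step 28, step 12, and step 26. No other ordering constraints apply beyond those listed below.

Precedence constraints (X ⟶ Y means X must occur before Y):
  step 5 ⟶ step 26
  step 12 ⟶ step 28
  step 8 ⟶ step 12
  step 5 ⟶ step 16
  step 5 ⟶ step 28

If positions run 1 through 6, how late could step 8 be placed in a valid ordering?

Following every chain forward from step 8, the steps that must come later are step 28, step 12 — 2 of them.
With 2 mandatory successors out of 6 steps total, the latest slot for step 8 is 6−2 = 4, and it's reachable by doing all non-successors before step 8.

4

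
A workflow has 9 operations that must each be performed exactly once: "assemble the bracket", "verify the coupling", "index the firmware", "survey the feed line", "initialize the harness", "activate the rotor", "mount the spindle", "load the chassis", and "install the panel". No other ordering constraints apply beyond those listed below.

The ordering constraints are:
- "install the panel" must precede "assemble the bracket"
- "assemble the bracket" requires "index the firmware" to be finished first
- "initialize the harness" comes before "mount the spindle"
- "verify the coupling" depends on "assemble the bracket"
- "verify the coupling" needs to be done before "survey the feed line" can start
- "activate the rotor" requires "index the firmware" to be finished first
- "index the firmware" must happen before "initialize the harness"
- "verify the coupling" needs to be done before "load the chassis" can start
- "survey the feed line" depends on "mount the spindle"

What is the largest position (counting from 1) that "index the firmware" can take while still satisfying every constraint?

Every operation that must follow "index the firmware" has to come after it. Tracing all chains starting from "index the firmware", those operations are: "assemble the bracket", "verify the coupling", "survey the feed line", "initialize the harness", "activate the rotor", "mount the spindle", "load the chassis" — 7 in total.
So at least 7 operations follow "index the firmware", putting "index the firmware" no later than position 2. That position is achievable by scheduling everything else first.

2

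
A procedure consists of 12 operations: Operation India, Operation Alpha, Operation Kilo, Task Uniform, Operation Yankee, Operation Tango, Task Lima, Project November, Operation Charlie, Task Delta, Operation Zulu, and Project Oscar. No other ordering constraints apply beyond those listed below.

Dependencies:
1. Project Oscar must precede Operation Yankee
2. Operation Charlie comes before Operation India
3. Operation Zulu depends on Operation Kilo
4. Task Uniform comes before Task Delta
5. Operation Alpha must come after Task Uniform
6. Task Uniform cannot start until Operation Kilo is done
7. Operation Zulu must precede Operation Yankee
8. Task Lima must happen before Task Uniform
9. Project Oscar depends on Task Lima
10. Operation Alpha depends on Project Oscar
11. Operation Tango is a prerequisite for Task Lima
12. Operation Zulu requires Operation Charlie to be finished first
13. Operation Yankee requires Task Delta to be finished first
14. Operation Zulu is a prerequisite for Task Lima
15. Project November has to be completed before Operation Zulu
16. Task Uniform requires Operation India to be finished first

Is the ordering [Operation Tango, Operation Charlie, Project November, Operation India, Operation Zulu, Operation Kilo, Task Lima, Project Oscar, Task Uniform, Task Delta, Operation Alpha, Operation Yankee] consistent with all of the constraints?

The sequence places Operation Zulu ahead of Operation Kilo.
Since Operation Kilo is required before Operation Zulu, the ordering is invalid.

No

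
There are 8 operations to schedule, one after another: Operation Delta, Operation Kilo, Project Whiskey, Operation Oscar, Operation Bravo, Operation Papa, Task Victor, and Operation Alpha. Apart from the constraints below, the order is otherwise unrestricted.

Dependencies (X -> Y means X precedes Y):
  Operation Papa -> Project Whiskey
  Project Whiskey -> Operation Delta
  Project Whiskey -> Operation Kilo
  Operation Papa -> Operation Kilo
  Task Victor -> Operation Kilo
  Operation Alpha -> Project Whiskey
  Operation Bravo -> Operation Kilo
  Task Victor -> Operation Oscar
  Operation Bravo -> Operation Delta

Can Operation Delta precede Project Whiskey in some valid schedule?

No

The constraints give a chain Project Whiskey → Operation Delta, which forces Project Whiskey before Operation Delta.
Hence Operation Delta can never be scheduled before Project Whiskey.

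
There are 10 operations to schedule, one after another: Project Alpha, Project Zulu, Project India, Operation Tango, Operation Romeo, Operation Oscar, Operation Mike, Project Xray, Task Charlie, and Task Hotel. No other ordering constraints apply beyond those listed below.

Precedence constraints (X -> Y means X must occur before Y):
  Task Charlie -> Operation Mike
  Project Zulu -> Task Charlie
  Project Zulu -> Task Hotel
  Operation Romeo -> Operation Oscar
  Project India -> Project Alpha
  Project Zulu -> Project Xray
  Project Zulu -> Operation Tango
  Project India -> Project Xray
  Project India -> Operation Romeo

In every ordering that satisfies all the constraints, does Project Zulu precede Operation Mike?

Tracing the constraints gives a chain: Project Zulu → Task Charlie → Operation Mike.
That forces Project Zulu before Operation Mike in every valid schedule.

Yes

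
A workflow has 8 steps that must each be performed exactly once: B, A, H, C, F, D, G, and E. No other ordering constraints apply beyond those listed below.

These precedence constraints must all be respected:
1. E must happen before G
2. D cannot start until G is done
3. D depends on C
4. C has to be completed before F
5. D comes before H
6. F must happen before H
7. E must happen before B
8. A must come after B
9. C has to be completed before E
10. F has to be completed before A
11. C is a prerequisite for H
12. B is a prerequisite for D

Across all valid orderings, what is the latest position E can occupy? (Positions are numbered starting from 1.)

The steps that are forced after E, directly or by a chain of constraints, are B, A, H, D, G. That's 5 steps.
With 5 mandatory successors out of 8 steps total, the latest slot for E is 8−5 = 3, and it's reachable by doing all non-successors before E.

3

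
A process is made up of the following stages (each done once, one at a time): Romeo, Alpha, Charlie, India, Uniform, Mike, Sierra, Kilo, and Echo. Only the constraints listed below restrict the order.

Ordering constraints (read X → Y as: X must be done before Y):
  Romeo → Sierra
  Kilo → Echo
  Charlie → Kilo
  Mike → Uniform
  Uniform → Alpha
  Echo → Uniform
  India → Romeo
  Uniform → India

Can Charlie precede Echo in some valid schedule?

Yes

The constraints force Charlie before Echo, so yes — every valid ordering has Charlie earlier.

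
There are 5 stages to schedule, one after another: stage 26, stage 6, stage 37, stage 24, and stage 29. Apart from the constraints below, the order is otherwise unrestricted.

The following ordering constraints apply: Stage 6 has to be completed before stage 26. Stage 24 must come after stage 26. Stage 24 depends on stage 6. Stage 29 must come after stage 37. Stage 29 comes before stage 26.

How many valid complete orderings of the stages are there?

2 stages have no prerequisites (stage 6, stage 37), so any of them could come first.
Systematically extending each partial ordering one stage at a time and counting, there are 3 complete orderings.

3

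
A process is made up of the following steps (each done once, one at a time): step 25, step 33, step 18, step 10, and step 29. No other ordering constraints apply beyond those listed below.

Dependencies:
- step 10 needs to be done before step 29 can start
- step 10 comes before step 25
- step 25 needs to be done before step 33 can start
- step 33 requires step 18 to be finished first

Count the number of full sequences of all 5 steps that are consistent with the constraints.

The steps with no prerequisites are step 18, step 10; any of them can be placed first.
Counting all ways to extend the partial order to a total order gives 11.

11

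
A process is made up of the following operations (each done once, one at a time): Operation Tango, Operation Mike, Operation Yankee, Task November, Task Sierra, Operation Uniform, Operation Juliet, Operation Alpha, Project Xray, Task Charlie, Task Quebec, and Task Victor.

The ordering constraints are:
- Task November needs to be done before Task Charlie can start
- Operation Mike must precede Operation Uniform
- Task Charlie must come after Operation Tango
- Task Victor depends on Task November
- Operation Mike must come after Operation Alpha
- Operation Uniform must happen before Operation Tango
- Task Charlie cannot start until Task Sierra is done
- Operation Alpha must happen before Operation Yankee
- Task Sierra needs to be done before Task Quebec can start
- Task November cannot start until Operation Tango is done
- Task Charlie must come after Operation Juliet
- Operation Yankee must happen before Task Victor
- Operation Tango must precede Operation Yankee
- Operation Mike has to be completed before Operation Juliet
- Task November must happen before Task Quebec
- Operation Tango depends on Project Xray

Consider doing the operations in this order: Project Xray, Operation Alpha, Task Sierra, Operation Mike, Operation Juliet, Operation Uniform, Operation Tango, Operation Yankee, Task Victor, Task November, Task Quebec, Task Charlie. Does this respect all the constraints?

No

The sequence places Task Victor ahead of Task November.
That contradicts the constraint that Task November must precede Task Victor.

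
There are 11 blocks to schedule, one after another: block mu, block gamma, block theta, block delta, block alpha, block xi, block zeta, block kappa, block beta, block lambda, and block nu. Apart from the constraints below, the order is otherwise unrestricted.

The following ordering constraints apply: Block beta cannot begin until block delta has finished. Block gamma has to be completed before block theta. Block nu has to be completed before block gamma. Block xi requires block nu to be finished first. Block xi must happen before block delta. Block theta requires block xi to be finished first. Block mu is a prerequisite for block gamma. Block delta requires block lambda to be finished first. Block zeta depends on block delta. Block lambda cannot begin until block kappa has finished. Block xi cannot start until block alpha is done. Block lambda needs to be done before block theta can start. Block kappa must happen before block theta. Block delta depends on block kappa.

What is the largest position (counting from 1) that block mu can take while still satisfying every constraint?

9

The blocks that are forced after block mu, directly or by a chain of constraints, are block gamma, block theta. That's 2 blocks.
With 2 mandatory successors out of 11 blocks total, the latest slot for block mu is 11−2 = 9, and it's reachable by doing all non-successors before block mu.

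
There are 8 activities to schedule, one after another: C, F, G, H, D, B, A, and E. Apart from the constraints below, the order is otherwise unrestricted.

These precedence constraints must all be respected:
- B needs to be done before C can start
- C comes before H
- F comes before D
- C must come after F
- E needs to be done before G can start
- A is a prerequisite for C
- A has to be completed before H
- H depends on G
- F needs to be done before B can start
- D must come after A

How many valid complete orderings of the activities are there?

3 activities have no prerequisites (F, A, E), so any of them could come first.
Counting all ways to extend the partial order to a total order gives 213.

213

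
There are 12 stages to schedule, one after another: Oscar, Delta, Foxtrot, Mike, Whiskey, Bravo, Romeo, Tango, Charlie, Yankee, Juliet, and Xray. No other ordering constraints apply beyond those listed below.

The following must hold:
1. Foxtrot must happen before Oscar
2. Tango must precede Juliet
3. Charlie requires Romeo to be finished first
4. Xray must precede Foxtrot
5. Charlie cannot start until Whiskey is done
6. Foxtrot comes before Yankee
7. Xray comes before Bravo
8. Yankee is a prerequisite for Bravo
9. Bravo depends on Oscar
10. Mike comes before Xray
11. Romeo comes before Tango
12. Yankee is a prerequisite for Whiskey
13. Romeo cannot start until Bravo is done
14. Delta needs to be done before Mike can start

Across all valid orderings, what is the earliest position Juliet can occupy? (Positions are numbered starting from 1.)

Working backwards through the constraints from Juliet, its full set of required predecessors is Oscar, Delta, Foxtrot, Mike, Bravo, Romeo, Tango, Yankee, Xray — 9 of them.
So at minimum 9 stages come before Juliet, putting Juliet no earlier than position 10. That position is achievable by scheduling exactly those predecessors first.

10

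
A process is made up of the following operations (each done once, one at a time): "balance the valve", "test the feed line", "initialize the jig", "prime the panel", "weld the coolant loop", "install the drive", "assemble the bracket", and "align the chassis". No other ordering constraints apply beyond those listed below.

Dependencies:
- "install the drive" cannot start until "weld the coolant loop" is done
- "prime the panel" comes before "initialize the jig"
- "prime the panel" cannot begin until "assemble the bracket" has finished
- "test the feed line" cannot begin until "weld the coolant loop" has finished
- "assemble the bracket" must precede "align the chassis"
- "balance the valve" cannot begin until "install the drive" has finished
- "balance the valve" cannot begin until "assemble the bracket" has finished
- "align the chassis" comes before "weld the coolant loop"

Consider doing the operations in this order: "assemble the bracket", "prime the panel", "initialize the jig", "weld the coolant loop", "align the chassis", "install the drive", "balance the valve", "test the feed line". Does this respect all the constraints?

No

In the proposed order, "weld the coolant loop" appears before "align the chassis".
But one of the constraints requires "align the chassis" before "weld the coolant loop", so this ordering violates it.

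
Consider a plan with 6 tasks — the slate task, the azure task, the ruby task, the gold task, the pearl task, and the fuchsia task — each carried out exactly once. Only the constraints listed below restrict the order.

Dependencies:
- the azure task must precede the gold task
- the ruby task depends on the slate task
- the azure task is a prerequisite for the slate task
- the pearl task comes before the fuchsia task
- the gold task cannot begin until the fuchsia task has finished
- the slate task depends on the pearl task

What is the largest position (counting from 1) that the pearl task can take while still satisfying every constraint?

2

Following every chain forward from the pearl task, the tasks that must come later are the slate task, the ruby task, the gold task, the fuchsia task — 4 of them.
With 4 mandatory successors out of 6 tasks total, the latest slot for the pearl task is 6−4 = 2, and it's reachable by doing all non-successors before the pearl task.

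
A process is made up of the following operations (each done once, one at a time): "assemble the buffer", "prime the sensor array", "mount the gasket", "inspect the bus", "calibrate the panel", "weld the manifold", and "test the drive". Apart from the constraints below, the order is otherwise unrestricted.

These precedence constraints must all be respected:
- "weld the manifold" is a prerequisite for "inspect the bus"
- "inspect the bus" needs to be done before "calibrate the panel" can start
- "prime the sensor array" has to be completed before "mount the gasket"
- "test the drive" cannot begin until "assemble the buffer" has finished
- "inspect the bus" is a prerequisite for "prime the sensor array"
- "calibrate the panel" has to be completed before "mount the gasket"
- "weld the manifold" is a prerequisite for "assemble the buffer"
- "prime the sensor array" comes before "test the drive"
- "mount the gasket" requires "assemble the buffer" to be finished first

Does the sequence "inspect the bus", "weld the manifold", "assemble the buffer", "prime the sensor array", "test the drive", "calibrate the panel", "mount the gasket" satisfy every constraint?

The sequence places "inspect the bus" ahead of "weld the manifold".
Since "weld the manifold" is required before "inspect the bus", the ordering is invalid.

No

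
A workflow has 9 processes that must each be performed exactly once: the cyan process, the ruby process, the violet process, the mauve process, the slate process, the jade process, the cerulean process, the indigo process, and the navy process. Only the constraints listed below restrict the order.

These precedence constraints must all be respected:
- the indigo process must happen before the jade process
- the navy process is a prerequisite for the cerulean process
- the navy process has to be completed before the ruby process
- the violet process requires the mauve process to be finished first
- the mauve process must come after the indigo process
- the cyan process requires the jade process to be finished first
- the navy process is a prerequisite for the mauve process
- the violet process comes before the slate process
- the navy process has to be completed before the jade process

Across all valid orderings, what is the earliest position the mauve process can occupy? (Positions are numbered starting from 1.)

3

Working backwards through the constraints from the mauve process, its full set of required predecessors is the indigo process, the navy process — 2 of them.
So at minimum 2 processes come before the mauve process, putting the mauve process no earlier than position 3. That position is achievable by scheduling exactly those predecessors first.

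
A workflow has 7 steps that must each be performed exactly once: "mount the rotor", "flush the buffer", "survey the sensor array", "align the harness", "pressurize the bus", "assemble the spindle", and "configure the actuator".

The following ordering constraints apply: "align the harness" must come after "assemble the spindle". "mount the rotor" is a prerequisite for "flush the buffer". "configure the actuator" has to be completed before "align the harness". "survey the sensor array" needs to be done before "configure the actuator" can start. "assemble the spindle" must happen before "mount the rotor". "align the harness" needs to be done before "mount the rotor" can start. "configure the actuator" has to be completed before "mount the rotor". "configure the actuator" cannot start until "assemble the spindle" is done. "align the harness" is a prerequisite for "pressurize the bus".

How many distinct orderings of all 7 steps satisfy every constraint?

6

2 steps have no prerequisites ("survey the sensor array", "assemble the spindle"), so any of them could come first.
Systematically extending each partial ordering one step at a time and counting, there are 6 complete orderings.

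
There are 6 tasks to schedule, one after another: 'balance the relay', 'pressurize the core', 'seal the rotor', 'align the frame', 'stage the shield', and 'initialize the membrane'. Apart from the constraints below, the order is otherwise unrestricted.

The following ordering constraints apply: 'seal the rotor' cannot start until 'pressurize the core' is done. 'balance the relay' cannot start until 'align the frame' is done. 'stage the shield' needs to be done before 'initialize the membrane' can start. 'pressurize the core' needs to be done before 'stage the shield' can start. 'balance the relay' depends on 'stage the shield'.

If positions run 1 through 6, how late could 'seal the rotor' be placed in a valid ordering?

No constraint forces any task after 'seal the rotor', so it can be placed last, in position 6.

6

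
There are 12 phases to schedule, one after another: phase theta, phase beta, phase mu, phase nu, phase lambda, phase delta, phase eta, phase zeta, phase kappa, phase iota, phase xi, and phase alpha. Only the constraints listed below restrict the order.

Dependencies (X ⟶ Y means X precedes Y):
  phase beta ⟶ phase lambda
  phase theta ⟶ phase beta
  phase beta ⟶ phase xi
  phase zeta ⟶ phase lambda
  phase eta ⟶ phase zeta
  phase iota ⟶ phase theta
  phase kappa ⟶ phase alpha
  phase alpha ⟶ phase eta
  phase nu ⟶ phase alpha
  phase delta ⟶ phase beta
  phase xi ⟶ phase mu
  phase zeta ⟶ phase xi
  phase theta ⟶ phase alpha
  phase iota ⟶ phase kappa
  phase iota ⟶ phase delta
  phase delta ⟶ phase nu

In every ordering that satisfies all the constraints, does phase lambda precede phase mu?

Nothing in the constraints links phase lambda and phase mu; they are unordered relative to each other.
So phase lambda can come before phase mu or after — it is not forced.

No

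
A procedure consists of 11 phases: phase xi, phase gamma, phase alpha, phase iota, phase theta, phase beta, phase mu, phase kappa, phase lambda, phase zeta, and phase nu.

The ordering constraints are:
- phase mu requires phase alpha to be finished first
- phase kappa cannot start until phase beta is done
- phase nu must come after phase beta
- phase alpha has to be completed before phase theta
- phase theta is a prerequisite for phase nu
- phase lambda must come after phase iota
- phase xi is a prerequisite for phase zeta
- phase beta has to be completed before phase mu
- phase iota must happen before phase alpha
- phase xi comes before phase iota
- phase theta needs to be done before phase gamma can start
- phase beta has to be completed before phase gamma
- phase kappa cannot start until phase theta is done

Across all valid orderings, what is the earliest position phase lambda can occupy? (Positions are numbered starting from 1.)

3

Working backwards through the constraints from phase lambda, its full set of required predecessors is phase xi, phase iota — 2 of them.
With 2 mandatory predecessors, the earliest phase lambda can sit is position 2+1 = 3, and placing just those 2 first achieves it.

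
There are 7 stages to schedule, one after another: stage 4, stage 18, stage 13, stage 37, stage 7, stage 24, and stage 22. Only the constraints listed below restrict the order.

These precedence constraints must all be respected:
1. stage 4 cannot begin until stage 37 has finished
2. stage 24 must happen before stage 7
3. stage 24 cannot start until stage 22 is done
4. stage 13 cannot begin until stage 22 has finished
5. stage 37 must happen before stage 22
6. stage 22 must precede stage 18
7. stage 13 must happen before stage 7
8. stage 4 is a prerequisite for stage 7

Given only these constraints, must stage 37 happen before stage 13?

Yes

Chaining the stated constraints: stage 37 → stage 22 → stage 13.
That forces stage 37 before stage 13 in every valid schedule.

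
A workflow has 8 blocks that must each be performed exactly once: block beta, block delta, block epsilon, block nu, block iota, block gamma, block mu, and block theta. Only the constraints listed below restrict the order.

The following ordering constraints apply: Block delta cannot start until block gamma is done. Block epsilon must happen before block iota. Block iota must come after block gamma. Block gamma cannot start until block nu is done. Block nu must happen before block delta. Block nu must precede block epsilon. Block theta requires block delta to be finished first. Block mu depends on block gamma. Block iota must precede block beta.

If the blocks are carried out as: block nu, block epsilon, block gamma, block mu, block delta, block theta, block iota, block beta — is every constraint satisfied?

Every stated constraint is respected: block epsilon sits at position 2, ahead of block iota at position 7, and each of the other listed pairs likewise has the predecessor earlier in the sequence.

Yes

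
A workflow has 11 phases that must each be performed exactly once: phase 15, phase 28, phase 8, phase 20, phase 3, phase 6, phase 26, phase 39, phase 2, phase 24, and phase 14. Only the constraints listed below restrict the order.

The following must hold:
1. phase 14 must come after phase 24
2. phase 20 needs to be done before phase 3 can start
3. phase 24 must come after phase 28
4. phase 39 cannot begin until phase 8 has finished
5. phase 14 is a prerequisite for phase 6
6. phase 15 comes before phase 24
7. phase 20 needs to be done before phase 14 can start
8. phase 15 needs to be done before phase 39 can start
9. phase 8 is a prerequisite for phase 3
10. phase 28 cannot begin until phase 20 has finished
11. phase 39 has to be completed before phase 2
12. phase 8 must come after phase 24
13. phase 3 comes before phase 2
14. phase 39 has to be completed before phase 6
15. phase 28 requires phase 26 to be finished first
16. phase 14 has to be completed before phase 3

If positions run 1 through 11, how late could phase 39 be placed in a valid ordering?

The phases that are forced after phase 39, directly or by a chain of constraints, are phase 6, phase 2. That's 2 phases.
So at least 2 phases follow phase 39, putting phase 39 no later than position 9. That position is achievable by scheduling everything else first.

9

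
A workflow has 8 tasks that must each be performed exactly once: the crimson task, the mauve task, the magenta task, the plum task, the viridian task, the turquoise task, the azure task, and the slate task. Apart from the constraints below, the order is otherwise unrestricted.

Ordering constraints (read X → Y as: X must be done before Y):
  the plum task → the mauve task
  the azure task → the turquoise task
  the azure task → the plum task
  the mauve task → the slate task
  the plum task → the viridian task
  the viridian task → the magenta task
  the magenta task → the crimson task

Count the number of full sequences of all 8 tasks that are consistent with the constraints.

The azure task is the only task with nothing required before it, so every ordering starts there.
Counting all ways to extend the partial order to a total order gives 70.

70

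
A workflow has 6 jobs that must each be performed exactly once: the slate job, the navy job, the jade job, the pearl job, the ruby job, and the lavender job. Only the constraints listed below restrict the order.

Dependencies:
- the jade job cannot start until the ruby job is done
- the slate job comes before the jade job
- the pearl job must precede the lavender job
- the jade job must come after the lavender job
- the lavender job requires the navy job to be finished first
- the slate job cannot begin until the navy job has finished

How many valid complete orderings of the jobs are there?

25

The jobs with no prerequisites are the navy job, the pearl job, the ruby job; any of them can be placed first.
Counting all ways to extend the partial order to a total order gives 25.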